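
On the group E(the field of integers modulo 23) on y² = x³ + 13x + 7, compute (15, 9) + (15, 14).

The two points share x = 15 and their y-coordinates satisfy 9 + 14 ≡ 0 (mod 23), so they are inverses. Their sum is ∞.

O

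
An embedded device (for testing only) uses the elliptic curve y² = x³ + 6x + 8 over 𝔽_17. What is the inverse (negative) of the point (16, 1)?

-(16, 1) = (16, -1 mod 17) = (16, 16).

(16, 16)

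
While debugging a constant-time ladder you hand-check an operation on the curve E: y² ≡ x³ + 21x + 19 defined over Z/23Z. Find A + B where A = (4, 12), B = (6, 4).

(4, 12) + (6, 4). λ = (4 - 12)/(6 - 4) ≡ 15/2 mod 23. 2⁻¹ ≡ 12 (mod 23), so λ ≡ 19.
  x = λ² - 4 - 6 = 361 - 10 ≡ 6; y = λ·(4 - 6) - 12 ≡ 19. → (6, 19)

(6, 19)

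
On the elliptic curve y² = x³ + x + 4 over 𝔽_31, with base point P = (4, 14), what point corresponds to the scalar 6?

(2, 13)

Double-and-add on 6 = (110)₂. Start with P = (4, 14) for the leading 1-bit.
double: tangent at (4, 14): λ = (3·4² + 1)/(2·14) ≡ 18/28. 28⁻¹ ≡ 10 (mod 31) since 28·10 = 280 ≡ 1, so λ ≡ 18·10 ≡ 25.
  x = λ² - 4 - 4 = 625 - 8 ≡ 28; y = λ·(4 - 28) - 14 ≡ 6. → (28, 6)
add P: (28, 6) + (4, 14). λ = (14 - 6)/(4 - 28) ≡ 8/7 mod 31. 7⁻¹ ≡ 9 (mod 31) since 7·9 = 63 ≡ 1, so λ ≡ 10.
  x = λ² - 28 - 4 = 100 - 32 ≡ 6; y = λ·(28 - 6) - 6 ≡ 28. → (6, 28)
double: tangent at (6, 28): λ = (3·6² + 1)/(2·28) ≡ 16/25. 25⁻¹ ≡ 5 (mod 31) since 25·5 = 125 ≡ 1, so λ ≡ 16·5 ≡ 18.
  x = λ² - 6 - 6 = 324 - 12 ≡ 2; y = λ·(6 - 2) - 28 ≡ 13. → (2, 13)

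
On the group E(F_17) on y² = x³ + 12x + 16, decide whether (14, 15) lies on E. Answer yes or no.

yes

y² = 15² ≡ 4; x³ + 12x + 16 = 2928 ≡ 4 (mod 17). 4 = 4.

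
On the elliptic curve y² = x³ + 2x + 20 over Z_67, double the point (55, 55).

tangent at (55, 55): λ = (3·55² + 2)/(2·55) ≡ 32/43. 43⁻¹ ≡ 53 (mod 67) since 43·53 = 2279 ≡ 1, so λ ≡ 32·53 ≡ 21.
  x = λ² - 55 - 55 = 441 - 110 ≡ 63; y = λ·(55 - 63) - 55 ≡ 45. → (63, 45)

(63, 45)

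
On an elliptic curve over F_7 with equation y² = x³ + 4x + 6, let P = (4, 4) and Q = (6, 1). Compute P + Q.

(1, 2)

(4, 4) + (6, 1). λ = (1 - 4)/(6 - 4) ≡ 4/2 mod 7. 2⁻¹ ≡ 4 (mod 7) since 2·4 = 8 ≡ 1, so λ ≡ 2.
  x = λ² - 4 - 6 = 4 - 10 ≡ 1; y = λ·(4 - 1) - 4 ≡ 2. → (1, 2)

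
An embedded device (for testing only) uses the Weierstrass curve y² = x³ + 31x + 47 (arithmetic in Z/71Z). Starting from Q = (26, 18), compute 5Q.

(13, 37)

Double-and-add on 5 = (101)₂. Start with Q = (26, 18) for the leading 1-bit.
double: tangent at (26, 18): λ = (3·26² + 31)/(2·18) ≡ 0/36. 36⁻¹ ≡ 2 (mod 71) since 36·2 = 72 ≡ 1, so λ ≡ 0·2 ≡ 0.
  x = λ² - 26 - 26 = 0 - 52 ≡ 19; y = λ·(26 - 19) - 18 ≡ 53. → (19, 53)
double: tangent at (19, 53): λ = (3·19² + 31)/(2·53) ≡ 49/35. 35⁻¹ ≡ 69 (mod 71) since 35·69 = 2415 ≡ 1, so λ ≡ 49·69 ≡ 44.
  x = λ² - 19 - 19 = 1936 - 38 ≡ 52; y = λ·(19 - 52) - 53 ≡ 57. → (52, 57)
add Q: (52, 57) + (26, 18). λ = (18 - 57)/(26 - 52) ≡ 32/45 mod 71. 45⁻¹ ≡ 30 (mod 71), so λ ≡ 37.
  x = λ² - 52 - 26 = 1369 - 78 ≡ 13; y = λ·(52 - 13) - 57 ≡ 37. → (13, 37)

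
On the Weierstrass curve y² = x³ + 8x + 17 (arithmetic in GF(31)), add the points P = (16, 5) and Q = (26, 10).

(28, 20)

(16, 5) + (26, 10). λ = (10 - 5)/(26 - 16) ≡ 5/10 mod 31. 10⁻¹ ≡ 28 (mod 31), so λ ≡ 16.
  x = λ² - 16 - 26 = 256 - 42 ≡ 28; y = λ·(16 - 28) - 5 ≡ 20. → (28, 20)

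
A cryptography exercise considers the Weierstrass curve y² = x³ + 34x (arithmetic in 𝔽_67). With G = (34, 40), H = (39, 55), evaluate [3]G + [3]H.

(43, 10)

First 3G:
Repeated addition: build up to 3G.
2G: tangent at (34, 40): λ = (3·34² + 34)/(2·40) ≡ 18/13. 13⁻¹ ≡ 31 (mod 67), so λ ≡ 18·31 ≡ 22.
  x = λ² - 34 - 34 = 484 - 68 ≡ 14; y = λ·(34 - 14) - 40 ≡ 65. → (14, 65)
3G: (14, 65) + (34, 40). λ = (40 - 65)/(34 - 14) ≡ 42/20 mod 67. 20⁻¹ ≡ 57 (mod 67) since 20·57 = 1140 ≡ 1, so λ ≡ 49.
  x = λ² - 14 - 34 = 2401 - 48 ≡ 8; y = λ·(14 - 8) - 65 ≡ 28. → (8, 28)
3G = (8, 28).
Next 3H:
Repeated addition: build up to 3H.
2H: tangent at (39, 55): λ = (3·39² + 34)/(2·55) ≡ 41/43. 43⁻¹ ≡ 53 (mod 67) since 43·53 = 2279 ≡ 1, so λ ≡ 41·53 ≡ 29.
  x = λ² - 39 - 39 = 841 - 78 ≡ 26; y = λ·(39 - 26) - 55 ≡ 54. → (26, 54)
3H: (26, 54) + (39, 55). λ = (55 - 54)/(39 - 26) ≡ 1/13 mod 67. 13⁻¹ ≡ 31 (mod 67), so λ ≡ 31.
  x = λ² - 26 - 39 = 961 - 65 ≡ 25; y = λ·(26 - 25) - 54 ≡ 44. → (25, 44)
3H = (25, 44).
Finally 3G + 3H:
(8, 28) + (25, 44). λ = (44 - 28)/(25 - 8) ≡ 16/17 mod 67. 17⁻¹ ≡ 4 (mod 67), so λ ≡ 64.
  x = λ² - 8 - 25 = 4096 - 33 ≡ 43; y = λ·(8 - 43) - 28 ≡ 10. → (43, 10)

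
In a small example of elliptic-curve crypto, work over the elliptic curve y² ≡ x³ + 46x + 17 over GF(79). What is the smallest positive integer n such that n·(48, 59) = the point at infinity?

2P: tangent at (48, 59): λ = (3·48² + 46)/(2·59) ≡ 6/39. 39⁻¹ ≡ 77 (mod 79) since 39·77 = 3003 ≡ 1, so λ ≡ 6·77 ≡ 67.
  x = λ² - 48 - 48 = 4489 - 96 ≡ 48; y = λ·(48 - 48) - 59 ≡ 20. → (48, 20)
3P: (48, 20) + (48, 59): same x and y₁ ≡ -y₂, so the sum is the point at infinity.
3P = the point at infinity, so the order is 3.

3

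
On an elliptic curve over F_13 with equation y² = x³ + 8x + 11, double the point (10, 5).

tangent at (10, 5): λ = (3·10² + 8)/(2·5) ≡ 9/10. 10⁻¹ ≡ 4 (mod 13), so λ ≡ 9·4 ≡ 10.
  x = λ² - 10 - 10 = 100 - 20 ≡ 2; y = λ·(10 - 2) - 5 ≡ 10. → (2, 10)

(2, 10)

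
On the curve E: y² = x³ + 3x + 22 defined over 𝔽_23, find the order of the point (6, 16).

11

2P: tangent at (6, 16): λ = (3·6² + 3)/(2·16) ≡ 19/9. 9⁻¹ ≡ 18 (mod 23), so λ ≡ 19·18 ≡ 20.
  x = λ² - 6 - 6 = 400 - 12 ≡ 20; y = λ·(6 - 20) - 16 ≡ 3. → (20, 3)
3P: (20, 3) + (6, 16). λ = (16 - 3)/(6 - 20) ≡ 13/9 mod 23. 9⁻¹ ≡ 18 (mod 23), so λ ≡ 4.
  x = λ² - 20 - 6 = 16 - 26 ≡ 13; y = λ·(20 - 13) - 3 ≡ 2. → (13, 2)
4P: (13, 2) + (6, 16). λ = (16 - 2)/(6 - 13) ≡ 14/16 mod 23. 16⁻¹ ≡ 13 (mod 23) since 16·13 = 208 ≡ 1, so λ ≡ 21.
  x = λ² - 13 - 6 = 441 - 19 ≡ 8; y = λ·(13 - 8) - 2 ≡ 11. → (8, 11)
5P: (8, 11) + (6, 16). λ = (16 - 11)/(6 - 8) ≡ 5/21 mod 23. 21⁻¹ ≡ 11 (mod 23), so λ ≡ 9.
  x = λ² - 8 - 6 = 81 - 14 ≡ 21; y = λ·(8 - 21) - 11 ≡ 10. → (21, 10)
6P: (21, 10) + (6, 16). λ = (16 - 10)/(6 - 21) ≡ 6/8 mod 23. 8⁻¹ ≡ 3 (mod 23), so λ ≡ 18.
  x = λ² - 21 - 6 = 324 - 27 ≡ 21; y = λ·(21 - 21) - 10 ≡ 13. → (21, 13)
7P: (21, 13) + (6, 16). λ = (16 - 13)/(6 - 21) ≡ 3/8 mod 23. 8⁻¹ ≡ 3 (mod 23), so λ ≡ 9.
  x = λ² - 21 - 6 = 81 - 27 ≡ 8; y = λ·(21 - 8) - 13 ≡ 12. → (8, 12)
8P: (8, 12) + (6, 16). λ = (16 - 12)/(6 - 8) ≡ 4/21 mod 23. 21⁻¹ ≡ 11 (mod 23) since 21·11 = 231 ≡ 1, so λ ≡ 21.
  x = λ² - 8 - 6 = 441 - 14 ≡ 13; y = λ·(8 - 13) - 12 ≡ 21. → (13, 21)
9P: (13, 21) + (6, 16). λ = (16 - 21)/(6 - 13) ≡ 18/16 mod 23. 16⁻¹ ≡ 13 (mod 23), so λ ≡ 4.
  x = λ² - 13 - 6 = 16 - 19 ≡ 20; y = λ·(13 - 20) - 21 ≡ 20. → (20, 20)
10P: (20, 20) + (6, 16). λ = (16 - 20)/(6 - 20) ≡ 19/9 mod 23. 9⁻¹ ≡ 18 (mod 23), so λ ≡ 20.
  x = λ² - 20 - 6 = 400 - 26 ≡ 6; y = λ·(20 - 6) - 20 ≡ 7. → (6, 7)
11P: (6, 7) + (6, 16): same x and y₁ ≡ -y₂, so the sum is the point at infinity.
11P = the point at infinity, so the order is 11.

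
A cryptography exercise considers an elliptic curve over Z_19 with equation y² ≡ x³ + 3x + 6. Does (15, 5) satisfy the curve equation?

y² = 5² ≡ 6; x³ + 3x + 6 = 3426 ≡ 6 (mod 19). 6 = 6.

yes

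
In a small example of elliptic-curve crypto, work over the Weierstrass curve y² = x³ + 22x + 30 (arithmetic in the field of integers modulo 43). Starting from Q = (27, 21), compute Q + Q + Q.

Repeated addition: build up to 3Q.
2Q: tangent at (27, 21): λ = (3·27² + 22)/(2·21) ≡ 16/42. 42⁻¹ ≡ 42 (mod 43) since 42·42 = 1764 ≡ 1, so λ ≡ 16·42 ≡ 27.
  x = λ² - 27 - 27 = 729 - 54 ≡ 30; y = λ·(27 - 30) - 21 ≡ 27. → (30, 27)
3Q: (30, 27) + (27, 21). λ = (21 - 27)/(27 - 30) ≡ 37/40 mod 43. 40⁻¹ ≡ 14 (mod 43), so λ ≡ 2.
  x = λ² - 30 - 27 = 4 - 57 ≡ 33; y = λ·(30 - 33) - 27 ≡ 10. → (33, 10)

(33, 10)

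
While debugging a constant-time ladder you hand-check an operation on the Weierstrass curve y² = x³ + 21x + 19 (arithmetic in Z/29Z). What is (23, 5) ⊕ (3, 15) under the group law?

(23, 5) + (3, 15). λ = (15 - 5)/(3 - 23) ≡ 10/9 mod 29. 9⁻¹ ≡ 13 (mod 29), so λ ≡ 14.
  x = λ² - 23 - 3 = 196 - 26 ≡ 25; y = λ·(23 - 25) - 5 ≡ 25. → (25, 25)

(25, 25)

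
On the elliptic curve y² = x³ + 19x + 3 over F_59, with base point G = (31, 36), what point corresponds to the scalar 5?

(27, 32)

Repeated addition: build up to 5G.
2G: tangent at (31, 36): λ = (3·31² + 19)/(2·36) ≡ 11/13. 13⁻¹ ≡ 50 (mod 59) since 13·50 = 650 ≡ 1, so λ ≡ 11·50 ≡ 19.
  x = λ² - 31 - 31 = 361 - 62 ≡ 4; y = λ·(31 - 4) - 36 ≡ 5. → (4, 5)
3G: (4, 5) + (31, 36). λ = (36 - 5)/(31 - 4) ≡ 31/27 mod 59. 27⁻¹ ≡ 35 (mod 59), so λ ≡ 23.
  x = λ² - 4 - 31 = 529 - 35 ≡ 22; y = λ·(4 - 22) - 5 ≡ 53. → (22, 53)
4G: (22, 53) + (31, 36). λ = (36 - 53)/(31 - 22) ≡ 42/9 mod 59. 9⁻¹ ≡ 46 (mod 59), so λ ≡ 44.
  x = λ² - 22 - 31 = 1936 - 53 ≡ 54; y = λ·(22 - 54) - 53 ≡ 14. → (54, 14)
5G: (54, 14) + (31, 36). λ = (36 - 14)/(31 - 54) ≡ 22/36 mod 59. 36⁻¹ ≡ 41 (mod 59), so λ ≡ 17.
  x = λ² - 54 - 31 = 289 - 85 ≡ 27; y = λ·(54 - 27) - 14 ≡ 32. → (27, 32)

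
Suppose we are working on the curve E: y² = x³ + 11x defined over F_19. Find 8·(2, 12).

Write Q = (2, 12).
Repeated addition: build up to 8Q.
2Q: tangent at (2, 12): λ = (3·2² + 11)/(2·12) ≡ 4/5. 5⁻¹ ≡ 4 (mod 19), so λ ≡ 4·4 ≡ 16.
  x = λ² - 2 - 2 = 256 - 4 ≡ 5; y = λ·(2 - 5) - 12 ≡ 16. → (5, 16)
3Q: (5, 16) + (2, 12). λ = (12 - 16)/(2 - 5) ≡ 15/16 mod 19. 16⁻¹ ≡ 6 (mod 19) since 16·6 = 96 ≡ 1, so λ ≡ 14.
  x = λ² - 5 - 2 = 196 - 7 ≡ 18; y = λ·(5 - 18) - 16 ≡ 11. → (18, 11)
4Q: (18, 11) + (2, 12). λ = (12 - 11)/(2 - 18) ≡ 1/3 mod 19. 3⁻¹ ≡ 13 (mod 19), so λ ≡ 13.
  x = λ² - 18 - 2 = 169 - 20 ≡ 16; y = λ·(18 - 16) - 11 ≡ 15. → (16, 15)
5Q: (16, 15) + (2, 12). λ = (12 - 15)/(2 - 16) ≡ 16/5 mod 19. 5⁻¹ ≡ 4 (mod 19), so λ ≡ 7.
  x = λ² - 16 - 2 = 49 - 18 ≡ 12; y = λ·(16 - 12) - 15 ≡ 13. → (12, 13)
6Q: (12, 13) + (2, 12). λ = (12 - 13)/(2 - 12) ≡ 18/9 mod 19. 9⁻¹ ≡ 17 (mod 19), so λ ≡ 2.
  x = λ² - 12 - 2 = 4 - 14 ≡ 9; y = λ·(12 - 9) - 13 ≡ 12. → (9, 12)
7Q: (9, 12) + (2, 12). λ = (12 - 12)/(2 - 9) ≡ 0/12 mod 19. 12⁻¹ ≡ 8 (mod 19), so λ ≡ 0.
  x = λ² - 9 - 2 = 0 - 11 ≡ 8; y = λ·(9 - 8) - 12 ≡ 7. → (8, 7)
8Q: (8, 7) + (2, 12). λ = (12 - 7)/(2 - 8) ≡ 5/13 mod 19. 13⁻¹ ≡ 3 (mod 19), so λ ≡ 15.
  x = λ² - 8 - 2 = 225 - 10 ≡ 6; y = λ·(8 - 6) - 7 ≡ 4. → (6, 4)

(6, 4)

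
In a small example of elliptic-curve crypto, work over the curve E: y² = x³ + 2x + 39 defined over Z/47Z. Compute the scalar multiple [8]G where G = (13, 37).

Double-and-add on 8 = (1000)₂. Start with G = (13, 37) for the leading 1-bit.
double: tangent at (13, 37): λ = (3·13² + 2)/(2·37) ≡ 39/27. 27⁻¹ ≡ 7 (mod 47), so λ ≡ 39·7 ≡ 38.
  x = λ² - 13 - 13 = 1444 - 26 ≡ 8; y = λ·(13 - 8) - 37 ≡ 12. → (8, 12)
double: tangent at (8, 12): λ = (3·8² + 2)/(2·12) ≡ 6/24. 24⁻¹ ≡ 2 (mod 47), so λ ≡ 6·2 ≡ 12.
  x = λ² - 8 - 8 = 144 - 16 ≡ 34; y = λ·(8 - 34) - 12 ≡ 5. → (34, 5)
double: tangent at (34, 5): λ = (3·34² + 2)/(2·5) ≡ 39/10. 10⁻¹ ≡ 33 (mod 47), so λ ≡ 39·33 ≡ 18.
  x = λ² - 34 - 34 = 324 - 68 ≡ 21; y = λ·(34 - 21) - 5 ≡ 41. → (21, 41)

(21, 41)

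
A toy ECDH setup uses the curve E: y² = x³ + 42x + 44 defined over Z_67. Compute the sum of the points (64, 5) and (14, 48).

(64, 5) + (14, 48). λ = (48 - 5)/(14 - 64) ≡ 43/17 mod 67. 17⁻¹ ≡ 4 (mod 67), so λ ≡ 38.
  x = λ² - 64 - 14 = 1444 - 78 ≡ 26; y = λ·(64 - 26) - 5 ≡ 32. → (26, 32)

(26, 32)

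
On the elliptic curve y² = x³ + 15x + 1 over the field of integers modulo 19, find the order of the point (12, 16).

2P: tangent at (12, 16): λ = (3·12² + 15)/(2·16) ≡ 10/13. 13⁻¹ ≡ 3 (mod 19), so λ ≡ 10·3 ≡ 11.
  x = λ² - 12 - 12 = 121 - 24 ≡ 2; y = λ·(12 - 2) - 16 ≡ 18. → (2, 18)
3P: (2, 18) + (12, 16). λ = (16 - 18)/(12 - 2) ≡ 17/10 mod 19. 10⁻¹ ≡ 2 (mod 19) since 10·2 = 20 ≡ 1, so λ ≡ 15.
  x = λ² - 2 - 12 = 225 - 14 ≡ 2; y = λ·(2 - 2) - 18 ≡ 1. → (2, 1)
4P: (2, 1) + (12, 16). λ = (16 - 1)/(12 - 2) ≡ 15/10 mod 19. 10⁻¹ ≡ 2 (mod 19) since 10·2 = 20 ≡ 1, so λ ≡ 11.
  x = λ² - 2 - 12 = 121 - 14 ≡ 12; y = λ·(2 - 12) - 1 ≡ 3. → (12, 3)
5P: (12, 3) + (12, 16): same x and y₁ ≡ -y₂, so the sum is ∞.
5P = ∞, so the order is 5.

5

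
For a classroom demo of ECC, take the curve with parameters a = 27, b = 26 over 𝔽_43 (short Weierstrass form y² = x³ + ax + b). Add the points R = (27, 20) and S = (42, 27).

(9, 40)

(27, 20) + (42, 27). λ = (27 - 20)/(42 - 27) ≡ 7/15 mod 43. 15⁻¹ ≡ 23 (mod 43), so λ ≡ 32.
  x = λ² - 27 - 42 = 1024 - 69 ≡ 9; y = λ·(27 - 9) - 20 ≡ 40. → (9, 40)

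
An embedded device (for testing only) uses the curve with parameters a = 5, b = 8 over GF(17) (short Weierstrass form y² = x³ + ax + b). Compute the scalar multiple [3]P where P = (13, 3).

Repeated addition: build up to 3P.
2P: tangent at (13, 3): λ = (3·13² + 5)/(2·3) ≡ 2/6. 6⁻¹ ≡ 3 (mod 17), so λ ≡ 2·3 ≡ 6.
  x = λ² - 13 - 13 = 36 - 26 ≡ 10; y = λ·(13 - 10) - 3 ≡ 15. → (10, 15)
3P: (10, 15) + (13, 3). λ = (3 - 15)/(13 - 10) ≡ 5/3 mod 17. 3⁻¹ ≡ 6 (mod 17) since 3·6 = 18 ≡ 1, so λ ≡ 13.
  x = λ² - 10 - 13 = 169 - 23 ≡ 10; y = λ·(10 - 10) - 15 ≡ 2. → (10, 2)

(10, 2)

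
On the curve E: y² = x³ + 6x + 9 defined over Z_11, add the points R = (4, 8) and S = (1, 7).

(4, 8) + (1, 7). λ = (7 - 8)/(1 - 4) ≡ 10/8 mod 11. 8⁻¹ ≡ 7 (mod 11), so λ ≡ 4.
  x = λ² - 4 - 1 = 16 - 5 ≡ 0; y = λ·(4 - 0) - 8 ≡ 8. → (0, 8)

(0, 8)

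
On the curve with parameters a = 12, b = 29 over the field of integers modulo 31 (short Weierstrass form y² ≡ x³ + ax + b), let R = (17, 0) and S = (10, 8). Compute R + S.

(11, 2)

(17, 0) + (10, 8). λ = (8 - 0)/(10 - 17) ≡ 8/24 mod 31. 24⁻¹ ≡ 22 (mod 31), so λ ≡ 21.
  x = λ² - 17 - 10 = 441 - 27 ≡ 11; y = λ·(17 - 11) - 0 ≡ 2. → (11, 2)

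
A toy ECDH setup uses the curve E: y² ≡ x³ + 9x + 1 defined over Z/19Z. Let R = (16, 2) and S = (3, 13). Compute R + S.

(16, 2) + (3, 13). λ = (13 - 2)/(3 - 16) ≡ 11/6 mod 19. 6⁻¹ ≡ 16 (mod 19), so λ ≡ 5.
  x = λ² - 16 - 3 = 25 - 19 ≡ 6; y = λ·(16 - 6) - 2 ≡ 10. → (6, 10)

(6, 10)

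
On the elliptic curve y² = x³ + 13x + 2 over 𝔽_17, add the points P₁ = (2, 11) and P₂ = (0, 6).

(2, 11) + (0, 6). λ = (6 - 11)/(0 - 2) ≡ 12/15 mod 17. 15⁻¹ ≡ 8 (mod 17), so λ ≡ 11.
  x = λ² - 2 - 0 = 121 - 2 ≡ 0; y = λ·(2 - 0) - 11 ≡ 11. → (0, 11)

(0, 11)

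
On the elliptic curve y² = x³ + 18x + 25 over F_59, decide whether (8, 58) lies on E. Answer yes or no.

no

y² = 58² ≡ 1; x³ + 18x + 25 = 681 ≡ 32 (mod 59). 1 ≠ 32.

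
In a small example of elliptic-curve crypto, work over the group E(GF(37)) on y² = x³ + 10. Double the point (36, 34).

(30, 0)

tangent at (36, 34): λ = (3·36² + 0)/(2·34) ≡ 3/31. 31⁻¹ ≡ 6 (mod 37) since 31·6 = 186 ≡ 1, so λ ≡ 3·6 ≡ 18.
  x = λ² - 36 - 36 = 324 - 72 ≡ 30; y = λ·(36 - 30) - 34 ≡ 0. → (30, 0)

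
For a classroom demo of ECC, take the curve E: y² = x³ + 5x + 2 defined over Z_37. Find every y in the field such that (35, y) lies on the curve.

13, 24

x³ + 5x + 2 = 43052 ≡ 21 (mod 37).
Square roots of 21 mod 37: 13 and 24 (since 13² = 169 ≡ 21).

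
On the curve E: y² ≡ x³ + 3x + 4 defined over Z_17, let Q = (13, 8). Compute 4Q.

Repeated addition: build up to 4Q.
2Q: tangent at (13, 8): λ = (3·13² + 3)/(2·8) ≡ 0/16. 16⁻¹ ≡ 16 (mod 17), so λ ≡ 0·16 ≡ 0.
  x = λ² - 13 - 13 = 0 - 26 ≡ 8; y = λ·(13 - 8) - 8 ≡ 9. → (8, 9)
3Q: (8, 9) + (13, 8). λ = (8 - 9)/(13 - 8) ≡ 16/5 mod 17. 5⁻¹ ≡ 7 (mod 17), so λ ≡ 10.
  x = λ² - 8 - 13 = 100 - 21 ≡ 11; y = λ·(8 - 11) - 9 ≡ 12. → (11, 12)
4Q: (11, 12) + (13, 8). λ = (8 - 12)/(13 - 11) ≡ 13/2 mod 17. 2⁻¹ ≡ 9 (mod 17) since 2·9 = 18 ≡ 1, so λ ≡ 15.
  x = λ² - 11 - 13 = 225 - 24 ≡ 14; y = λ·(11 - 14) - 12 ≡ 11. → (14, 11)

(14, 11)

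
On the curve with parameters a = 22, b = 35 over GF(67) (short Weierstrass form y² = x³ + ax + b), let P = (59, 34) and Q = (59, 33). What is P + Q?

O

The two points share x = 59 and their y-coordinates satisfy 34 + 33 ≡ 0 (mod 67), so they are inverses. Their sum is O.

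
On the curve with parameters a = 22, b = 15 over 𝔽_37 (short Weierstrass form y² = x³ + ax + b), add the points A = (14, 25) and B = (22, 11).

(11, 16)

(14, 25) + (22, 11). λ = (11 - 25)/(22 - 14) ≡ 23/8 mod 37. 8⁻¹ ≡ 14 (mod 37) since 8·14 = 112 ≡ 1, so λ ≡ 26.
  x = λ² - 14 - 22 = 676 - 36 ≡ 11; y = λ·(14 - 11) - 25 ≡ 16. → (11, 16)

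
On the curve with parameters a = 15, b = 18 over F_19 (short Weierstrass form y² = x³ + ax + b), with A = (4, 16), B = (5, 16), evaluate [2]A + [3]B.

First 2A:
Repeated addition: build up to 2A.
2A: tangent at (4, 16): λ = (3·4² + 15)/(2·16) ≡ 6/13. 13⁻¹ ≡ 3 (mod 19) since 13·3 = 39 ≡ 1, so λ ≡ 6·3 ≡ 18.
  x = λ² - 4 - 4 = 324 - 8 ≡ 12; y = λ·(4 - 12) - 16 ≡ 11. → (12, 11)
2A = (12, 11).
Next 3B:
Repeated addition: build up to 3B.
2B: tangent at (5, 16): λ = (3·5² + 15)/(2·16) ≡ 14/13. 13⁻¹ ≡ 3 (mod 19) since 13·3 = 39 ≡ 1, so λ ≡ 14·3 ≡ 4.
  x = λ² - 5 - 5 = 16 - 10 ≡ 6; y = λ·(5 - 6) - 16 ≡ 18. → (6, 18)
3B: (6, 18) + (5, 16). λ = (16 - 18)/(5 - 6) ≡ 17/18 mod 19. 18⁻¹ ≡ 18 (mod 19), so λ ≡ 2.
  x = λ² - 6 - 5 = 4 - 11 ≡ 12; y = λ·(6 - 12) - 18 ≡ 8. → (12, 8)
3B = (12, 8).
Finally 2A + 3B:
(12, 11) + (12, 8): same x and y₁ ≡ -y₂, so the sum is the point at infinity.

O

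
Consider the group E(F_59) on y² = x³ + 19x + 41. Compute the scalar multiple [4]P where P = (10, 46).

(34, 44)

Double-and-add on 4 = (100)₂. Start with P = (10, 46) for the leading 1-bit.
double: tangent at (10, 46): λ = (3·10² + 19)/(2·46) ≡ 24/33. 33⁻¹ ≡ 34 (mod 59) since 33·34 = 1122 ≡ 1, so λ ≡ 24·34 ≡ 49.
  x = λ² - 10 - 10 = 2401 - 20 ≡ 21; y = λ·(10 - 21) - 46 ≡ 5. → (21, 5)
double: tangent at (21, 5): λ = (3·21² + 19)/(2·5) ≡ 44/10. 10⁻¹ ≡ 6 (mod 59), so λ ≡ 44·6 ≡ 28.
  x = λ² - 21 - 21 = 784 - 42 ≡ 34; y = λ·(21 - 34) - 5 ≡ 44. → (34, 44)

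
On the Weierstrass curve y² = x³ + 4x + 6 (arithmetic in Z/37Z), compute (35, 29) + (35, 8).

The two points share x = 35 and their y-coordinates satisfy 29 + 8 ≡ 0 (mod 37), so they are inverses. Their sum is 𝒪.

O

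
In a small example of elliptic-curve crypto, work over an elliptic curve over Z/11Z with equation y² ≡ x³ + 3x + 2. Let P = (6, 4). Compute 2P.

tangent at (6, 4): λ = (3·6² + 3)/(2·4) ≡ 1/8. 8⁻¹ ≡ 7 (mod 11) since 8·7 = 56 ≡ 1, so λ ≡ 1·7 ≡ 7.
  x = λ² - 6 - 6 = 49 - 12 ≡ 4; y = λ·(6 - 4) - 4 ≡ 10. → (4, 10)

(4, 10)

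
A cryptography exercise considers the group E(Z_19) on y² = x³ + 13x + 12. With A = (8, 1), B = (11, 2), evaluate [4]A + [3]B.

First 4A:
Repeated addition: build up to 4A.
2A: tangent at (8, 1): λ = (3·8² + 13)/(2·1) ≡ 15/2. 2⁻¹ ≡ 10 (mod 19) since 2·10 = 20 ≡ 1, so λ ≡ 15·10 ≡ 17.
  x = λ² - 8 - 8 = 289 - 16 ≡ 7; y = λ·(8 - 7) - 1 ≡ 16. → (7, 16)
3A: (7, 16) + (8, 1). λ = (1 - 16)/(8 - 7) ≡ 4/1 mod 19. 1⁻¹ ≡ 1 (mod 19) since 1·1 = 1 ≡ 1, so λ ≡ 4.
  x = λ² - 7 - 8 = 16 - 15 ≡ 1; y = λ·(7 - 1) - 16 ≡ 8. → (1, 8)
4A: (1, 8) + (8, 1). λ = (1 - 8)/(8 - 1) ≡ 12/7 mod 19. 7⁻¹ ≡ 11 (mod 19), so λ ≡ 18.
  x = λ² - 1 - 8 = 324 - 9 ≡ 11; y = λ·(1 - 11) - 8 ≡ 2. → (11, 2)
4A = (11, 2).
Next 3B:
Repeated addition: build up to 3B.
2B: tangent at (11, 2): λ = (3·11² + 13)/(2·2) ≡ 15/4. 4⁻¹ ≡ 5 (mod 19), so λ ≡ 15·5 ≡ 18.
  x = λ² - 11 - 11 = 324 - 22 ≡ 17; y = λ·(11 - 17) - 2 ≡ 4. → (17, 4)
3B: (17, 4) + (11, 2). λ = (2 - 4)/(11 - 17) ≡ 17/13 mod 19. 13⁻¹ ≡ 3 (mod 19) since 13·3 = 39 ≡ 1, so λ ≡ 13.
  x = λ² - 17 - 11 = 169 - 28 ≡ 8; y = λ·(17 - 8) - 4 ≡ 18. → (8, 18)
3B = (8, 18).
Finally 4A + 3B:
(11, 2) + (8, 18). λ = (18 - 2)/(8 - 11) ≡ 16/16 mod 19. 16⁻¹ ≡ 6 (mod 19), so λ ≡ 1.
  x = λ² - 11 - 8 = 1 - 19 ≡ 1; y = λ·(11 - 1) - 2 ≡ 8. → (1, 8)

(1, 8)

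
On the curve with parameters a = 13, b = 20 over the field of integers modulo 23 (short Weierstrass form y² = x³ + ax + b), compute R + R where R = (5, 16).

tangent at (5, 16): λ = (3·5² + 13)/(2·16) ≡ 19/9. 9⁻¹ ≡ 18 (mod 23) since 9·18 = 162 ≡ 1, so λ ≡ 19·18 ≡ 20.
  x = λ² - 5 - 5 = 400 - 10 ≡ 22; y = λ·(5 - 22) - 16 ≡ 12. → (22, 12)

(22, 12)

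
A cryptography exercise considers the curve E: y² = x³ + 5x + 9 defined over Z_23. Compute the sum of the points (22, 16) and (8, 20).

(22, 16) + (8, 20). λ = (20 - 16)/(8 - 22) ≡ 4/9 mod 23. 9⁻¹ ≡ 18 (mod 23), so λ ≡ 3.
  x = λ² - 22 - 8 = 9 - 30 ≡ 2; y = λ·(22 - 2) - 16 ≡ 21. → (2, 21)

(2, 21)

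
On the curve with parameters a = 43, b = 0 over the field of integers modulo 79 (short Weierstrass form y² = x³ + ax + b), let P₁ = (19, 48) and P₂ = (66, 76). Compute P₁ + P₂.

(75, 1)

(19, 48) + (66, 76). λ = (76 - 48)/(66 - 19) ≡ 28/47 mod 79. 47⁻¹ ≡ 37 (mod 79) since 47·37 = 1739 ≡ 1, so λ ≡ 9.
  x = λ² - 19 - 66 = 81 - 85 ≡ 75; y = λ·(19 - 75) - 48 ≡ 1. → (75, 1)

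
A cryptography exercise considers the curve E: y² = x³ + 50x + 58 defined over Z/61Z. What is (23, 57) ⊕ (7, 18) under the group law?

(23, 57) + (7, 18). λ = (18 - 57)/(7 - 23) ≡ 22/45 mod 61. 45⁻¹ ≡ 19 (mod 61) since 45·19 = 855 ≡ 1, so λ ≡ 52.
  x = λ² - 23 - 7 = 2704 - 30 ≡ 51; y = λ·(23 - 51) - 57 ≡ 12. → (51, 12)

(51, 12)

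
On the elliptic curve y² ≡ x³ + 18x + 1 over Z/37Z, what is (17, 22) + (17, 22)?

(13, 8)

tangent at (17, 22): λ = (3·17² + 18)/(2·22) ≡ 34/7. 7⁻¹ ≡ 16 (mod 37), so λ ≡ 34·16 ≡ 26.
  x = λ² - 17 - 17 = 676 - 34 ≡ 13; y = λ·(17 - 13) - 22 ≡ 8. → (13, 8)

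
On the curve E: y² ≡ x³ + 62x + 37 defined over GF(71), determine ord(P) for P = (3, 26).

2P: tangent at (3, 26): λ = (3·3² + 62)/(2·26) ≡ 18/52. 52⁻¹ ≡ 56 (mod 71), so λ ≡ 18·56 ≡ 14.
  x = λ² - 3 - 3 = 196 - 6 ≡ 48; y = λ·(3 - 48) - 26 ≡ 54. → (48, 54)
3P: (48, 54) + (3, 26). λ = (26 - 54)/(3 - 48) ≡ 43/26 mod 71. 26⁻¹ ≡ 41 (mod 71), so λ ≡ 59.
  x = λ² - 48 - 3 = 3481 - 51 ≡ 22; y = λ·(48 - 22) - 54 ≡ 60. → (22, 60)
4P: (22, 60) + (3, 26). λ = (26 - 60)/(3 - 22) ≡ 37/52 mod 71. 52⁻¹ ≡ 56 (mod 71) since 52·56 = 2912 ≡ 1, so λ ≡ 13.
  x = λ² - 22 - 3 = 169 - 25 ≡ 2; y = λ·(22 - 2) - 60 ≡ 58. → (2, 58)
5P: (2, 58) + (3, 26). λ = (26 - 58)/(3 - 2) ≡ 39/1 mod 71. 1⁻¹ ≡ 1 (mod 71) since 1·1 = 1 ≡ 1, so λ ≡ 39.
  x = λ² - 2 - 3 = 1521 - 5 ≡ 25; y = λ·(2 - 25) - 58 ≡ 39. → (25, 39)
6P: (25, 39) + (3, 26). λ = (26 - 39)/(3 - 25) ≡ 58/49 mod 71. 49⁻¹ ≡ 29 (mod 71), so λ ≡ 49.
  x = λ² - 25 - 3 = 2401 - 28 ≡ 30; y = λ·(25 - 30) - 39 ≡ 0. → (30, 0)
7P: (30, 0) + (3, 26). λ = (26 - 0)/(3 - 30) ≡ 26/44 mod 71. 44⁻¹ ≡ 21 (mod 71) since 44·21 = 924 ≡ 1, so λ ≡ 49.
  x = λ² - 30 - 3 = 2401 - 33 ≡ 25; y = λ·(30 - 25) - 0 ≡ 32. → (25, 32)
8P: (25, 32) + (3, 26). λ = (26 - 32)/(3 - 25) ≡ 65/49 mod 71. 49⁻¹ ≡ 29 (mod 71), so λ ≡ 39.
  x = λ² - 25 - 3 = 1521 - 28 ≡ 2; y = λ·(25 - 2) - 32 ≡ 13. → (2, 13)
9P: (2, 13) + (3, 26). λ = (26 - 13)/(3 - 2) ≡ 13/1 mod 71. 1⁻¹ ≡ 1 (mod 71), so λ ≡ 13.
  x = λ² - 2 - 3 = 169 - 5 ≡ 22; y = λ·(2 - 22) - 13 ≡ 11. → (22, 11)
10P: (22, 11) + (3, 26). λ = (26 - 11)/(3 - 22) ≡ 15/52 mod 71. 52⁻¹ ≡ 56 (mod 71), so λ ≡ 59.
  x = λ² - 22 - 3 = 3481 - 25 ≡ 48; y = λ·(22 - 48) - 11 ≡ 17. → (48, 17)
11P: (48, 17) + (3, 26). λ = (26 - 17)/(3 - 48) ≡ 9/26 mod 71. 26⁻¹ ≡ 41 (mod 71) since 26·41 = 1066 ≡ 1, so λ ≡ 14.
  x = λ² - 48 - 3 = 196 - 51 ≡ 3; y = λ·(48 - 3) - 17 ≡ 45. → (3, 45)
12P: (3, 45) + (3, 26): same x and y₁ ≡ -y₂, so the sum is 𝒪.
12P = 𝒪, so the order is 12.

12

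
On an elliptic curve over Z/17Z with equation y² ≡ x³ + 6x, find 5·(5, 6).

Write G = (5, 6).
Repeated addition: build up to 5G.
2G: tangent at (5, 6): λ = (3·5² + 6)/(2·6) ≡ 13/12. 12⁻¹ ≡ 10 (mod 17), so λ ≡ 13·10 ≡ 11.
  x = λ² - 5 - 5 = 121 - 10 ≡ 9; y = λ·(5 - 9) - 6 ≡ 1. → (9, 1)
3G: (9, 1) + (5, 6). λ = (6 - 1)/(5 - 9) ≡ 5/13 mod 17. 13⁻¹ ≡ 4 (mod 17), so λ ≡ 3.
  x = λ² - 9 - 5 = 9 - 14 ≡ 12; y = λ·(9 - 12) - 1 ≡ 7. → (12, 7)
4G: (12, 7) + (5, 6). λ = (6 - 7)/(5 - 12) ≡ 16/10 mod 17. 10⁻¹ ≡ 12 (mod 17) since 10·12 = 120 ≡ 1, so λ ≡ 5.
  x = λ² - 12 - 5 = 25 - 17 ≡ 8; y = λ·(12 - 8) - 7 ≡ 13. → (8, 13)
5G: (8, 13) + (5, 6). λ = (6 - 13)/(5 - 8) ≡ 10/14 mod 17. 14⁻¹ ≡ 11 (mod 17) since 14·11 = 154 ≡ 1, so λ ≡ 8.
  x = λ² - 8 - 5 = 64 - 13 ≡ 0; y = λ·(8 - 0) - 13 ≡ 0. → (0, 0)

(0, 0)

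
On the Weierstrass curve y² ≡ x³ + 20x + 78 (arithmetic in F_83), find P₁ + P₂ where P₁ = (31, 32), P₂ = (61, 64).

(8, 70)

(31, 32) + (61, 64). λ = (64 - 32)/(61 - 31) ≡ 32/30 mod 83. 30⁻¹ ≡ 36 (mod 83) since 30·36 = 1080 ≡ 1, so λ ≡ 73.
  x = λ² - 31 - 61 = 5329 - 92 ≡ 8; y = λ·(31 - 8) - 32 ≡ 70. → (8, 70)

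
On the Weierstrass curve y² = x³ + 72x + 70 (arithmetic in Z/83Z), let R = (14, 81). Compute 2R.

(56, 43)

tangent at (14, 81): λ = (3·14² + 72)/(2·81) ≡ 79/79. 79⁻¹ ≡ 62 (mod 83), so λ ≡ 79·62 ≡ 1.
  x = λ² - 14 - 14 = 1 - 28 ≡ 56; y = λ·(14 - 56) - 81 ≡ 43. → (56, 43)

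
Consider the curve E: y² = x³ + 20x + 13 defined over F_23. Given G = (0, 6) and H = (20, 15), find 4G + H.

(13, 20)

First 4G:
Repeated addition: build up to 4G.
2G: tangent at (0, 6): λ = (3·0² + 20)/(2·6) ≡ 20/12. 12⁻¹ ≡ 2 (mod 23), so λ ≡ 20·2 ≡ 17.
  x = λ² - 0 - 0 = 289 - 0 ≡ 13; y = λ·(0 - 13) - 6 ≡ 3. → (13, 3)
3G: (13, 3) + (0, 6). λ = (6 - 3)/(0 - 13) ≡ 3/10 mod 23. 10⁻¹ ≡ 7 (mod 23), so λ ≡ 21.
  x = λ² - 13 - 0 = 441 - 13 ≡ 14; y = λ·(13 - 14) - 3 ≡ 22. → (14, 22)
4G: (14, 22) + (0, 6). λ = (6 - 22)/(0 - 14) ≡ 7/9 mod 23. 9⁻¹ ≡ 18 (mod 23) since 9·18 = 162 ≡ 1, so λ ≡ 11.
  x = λ² - 14 - 0 = 121 - 14 ≡ 15; y = λ·(14 - 15) - 22 ≡ 13. → (15, 13)
4G = (15, 13).
Finally 4G + H:
(15, 13) + (20, 15). λ = (15 - 13)/(20 - 15) ≡ 2/5 mod 23. 5⁻¹ ≡ 14 (mod 23), so λ ≡ 5.
  x = λ² - 15 - 20 = 25 - 35 ≡ 13; y = λ·(15 - 13) - 13 ≡ 20. → (13, 20)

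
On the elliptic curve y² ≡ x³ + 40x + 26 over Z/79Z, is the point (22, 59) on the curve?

no

y² = 59² ≡ 5; x³ + 40x + 26 = 11554 ≡ 20 (mod 79). 5 ≠ 20.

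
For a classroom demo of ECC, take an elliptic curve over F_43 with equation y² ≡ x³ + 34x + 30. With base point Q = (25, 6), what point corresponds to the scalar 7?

(5, 29)

Repeated addition: build up to 7Q.
2Q: tangent at (25, 6): λ = (3·25² + 34)/(2·6) ≡ 17/12. 12⁻¹ ≡ 18 (mod 43) since 12·18 = 216 ≡ 1, so λ ≡ 17·18 ≡ 5.
  x = λ² - 25 - 25 = 25 - 50 ≡ 18; y = λ·(25 - 18) - 6 ≡ 29. → (18, 29)
3Q: (18, 29) + (25, 6). λ = (6 - 29)/(25 - 18) ≡ 20/7 mod 43. 7⁻¹ ≡ 37 (mod 43) since 7·37 = 259 ≡ 1, so λ ≡ 9.
  x = λ² - 18 - 25 = 81 - 43 ≡ 38; y = λ·(18 - 38) - 29 ≡ 6. → (38, 6)
4Q: (38, 6) + (25, 6). λ = (6 - 6)/(25 - 38) ≡ 0/30 mod 43. 30⁻¹ ≡ 33 (mod 43) since 30·33 = 990 ≡ 1, so λ ≡ 0.
  x = λ² - 38 - 25 = 0 - 63 ≡ 23; y = λ·(38 - 23) - 6 ≡ 37. → (23, 37)
5Q: (23, 37) + (25, 6). λ = (6 - 37)/(25 - 23) ≡ 12/2 mod 43. 2⁻¹ ≡ 22 (mod 43), so λ ≡ 6.
  x = λ² - 23 - 25 = 36 - 48 ≡ 31; y = λ·(23 - 31) - 37 ≡ 1. → (31, 1)
6Q: (31, 1) + (25, 6). λ = (6 - 1)/(25 - 31) ≡ 5/37 mod 43. 37⁻¹ ≡ 7 (mod 43) since 37·7 = 259 ≡ 1, so λ ≡ 35.
  x = λ² - 31 - 25 = 1225 - 56 ≡ 8; y = λ·(31 - 8) - 1 ≡ 30. → (8, 30)
7Q: (8, 30) + (25, 6). λ = (6 - 30)/(25 - 8) ≡ 19/17 mod 43. 17⁻¹ ≡ 38 (mod 43), so λ ≡ 34.
  x = λ² - 8 - 25 = 1156 - 33 ≡ 5; y = λ·(8 - 5) - 30 ≡ 29. → (5, 29)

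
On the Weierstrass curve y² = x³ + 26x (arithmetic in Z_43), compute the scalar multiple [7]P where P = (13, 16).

Repeated addition: build up to 7P.
2P: tangent at (13, 16): λ = (3·13² + 26)/(2·16) ≡ 17/32. 32⁻¹ ≡ 39 (mod 43) since 32·39 = 1248 ≡ 1, so λ ≡ 17·39 ≡ 18.
  x = λ² - 13 - 13 = 324 - 26 ≡ 40; y = λ·(13 - 40) - 16 ≡ 14. → (40, 14)
3P: (40, 14) + (13, 16). λ = (16 - 14)/(13 - 40) ≡ 2/16 mod 43. 16⁻¹ ≡ 35 (mod 43), so λ ≡ 27.
  x = λ² - 40 - 13 = 729 - 53 ≡ 31; y = λ·(40 - 31) - 14 ≡ 14. → (31, 14)
4P: (31, 14) + (13, 16). λ = (16 - 14)/(13 - 31) ≡ 2/25 mod 43. 25⁻¹ ≡ 31 (mod 43), so λ ≡ 19.
  x = λ² - 31 - 13 = 361 - 44 ≡ 16; y = λ·(31 - 16) - 14 ≡ 13. → (16, 13)
5P: (16, 13) + (13, 16). λ = (16 - 13)/(13 - 16) ≡ 3/40 mod 43. 40⁻¹ ≡ 14 (mod 43), so λ ≡ 42.
  x = λ² - 16 - 13 = 1764 - 29 ≡ 15; y = λ·(16 - 15) - 13 ≡ 29. → (15, 29)
6P: (15, 29) + (13, 16). λ = (16 - 29)/(13 - 15) ≡ 30/41 mod 43. 41⁻¹ ≡ 21 (mod 43), so λ ≡ 28.
  x = λ² - 15 - 13 = 784 - 28 ≡ 25; y = λ·(15 - 25) - 29 ≡ 35. → (25, 35)
7P: (25, 35) + (13, 16). λ = (16 - 35)/(13 - 25) ≡ 24/31 mod 43. 31⁻¹ ≡ 25 (mod 43) since 31·25 = 775 ≡ 1, so λ ≡ 41.
  x = λ² - 25 - 13 = 1681 - 38 ≡ 9; y = λ·(25 - 9) - 35 ≡ 19. → (9, 19)

(9, 19)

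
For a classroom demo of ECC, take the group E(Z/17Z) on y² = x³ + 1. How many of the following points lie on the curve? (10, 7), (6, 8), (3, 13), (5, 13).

2

(10, 7): 7² ≡ 15, rhs ≡ 15 → on.
(6, 8): 8² ≡ 13, rhs ≡ 13 → on.
(3, 13): 13² ≡ 16, rhs ≡ 11 → off.
(5, 13): 13² ≡ 16, rhs ≡ 7 → off.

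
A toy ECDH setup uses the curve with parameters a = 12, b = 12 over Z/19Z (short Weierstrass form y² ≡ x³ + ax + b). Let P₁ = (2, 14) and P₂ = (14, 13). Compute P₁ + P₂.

(10, 12)

(2, 14) + (14, 13). λ = (13 - 14)/(14 - 2) ≡ 18/12 mod 19. 12⁻¹ ≡ 8 (mod 19) since 12·8 = 96 ≡ 1, so λ ≡ 11.
  x = λ² - 2 - 14 = 121 - 16 ≡ 10; y = λ·(2 - 10) - 14 ≡ 12. → (10, 12)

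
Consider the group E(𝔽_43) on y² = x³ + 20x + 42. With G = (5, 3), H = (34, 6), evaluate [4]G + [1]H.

First 4G:
Double-and-add on 4 = (100)₂. Start with G = (5, 3) for the leading 1-bit.
double: tangent at (5, 3): λ = (3·5² + 20)/(2·3) ≡ 9/6. 6⁻¹ ≡ 36 (mod 43), so λ ≡ 9·36 ≡ 23.
  x = λ² - 5 - 5 = 529 - 10 ≡ 3; y = λ·(5 - 3) - 3 ≡ 0. → (3, 0)
double: (3, 0) + (3, 0): same x and y₁ ≡ -y₂, so the sum is 𝒪.
4G = 𝒪.
Finally 4G + H:
𝒪 + (34, 6) = (34, 6) (identity).

(34, 6)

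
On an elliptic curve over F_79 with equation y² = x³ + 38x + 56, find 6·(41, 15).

(1, 75)

Write P = (41, 15).
Double-and-add on 6 = (110)₂. Start with P = (41, 15) for the leading 1-bit.
double: tangent at (41, 15): λ = (3·41² + 38)/(2·15) ≡ 25/30. 30⁻¹ ≡ 29 (mod 79) since 30·29 = 870 ≡ 1, so λ ≡ 25·29 ≡ 14.
  x = λ² - 41 - 41 = 196 - 82 ≡ 35; y = λ·(41 - 35) - 15 ≡ 69. → (35, 69)
add P: (35, 69) + (41, 15). λ = (15 - 69)/(41 - 35) ≡ 25/6 mod 79. 6⁻¹ ≡ 66 (mod 79), so λ ≡ 70.
  x = λ² - 35 - 41 = 4900 - 76 ≡ 5; y = λ·(35 - 5) - 69 ≡ 56. → (5, 56)
double: tangent at (5, 56): λ = (3·5² + 38)/(2·56) ≡ 34/33. 33⁻¹ ≡ 12 (mod 79) since 33·12 = 396 ≡ 1, so λ ≡ 34·12 ≡ 13.
  x = λ² - 5 - 5 = 169 - 10 ≡ 1; y = λ·(5 - 1) - 56 ≡ 75. → (1, 75)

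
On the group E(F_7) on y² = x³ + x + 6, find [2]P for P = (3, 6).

tangent at (3, 6): λ = (3·3² + 1)/(2·6) ≡ 0/5. 5⁻¹ ≡ 3 (mod 7), so λ ≡ 0·3 ≡ 0.
  x = λ² - 3 - 3 = 0 - 6 ≡ 1; y = λ·(3 - 1) - 6 ≡ 1. → (1, 1)

(1, 1)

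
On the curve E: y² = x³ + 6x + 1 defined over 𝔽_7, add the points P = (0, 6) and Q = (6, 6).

(1, 1)

(0, 6) + (6, 6). λ = (6 - 6)/(6 - 0) ≡ 0/6 mod 7. 6⁻¹ ≡ 6 (mod 7), so λ ≡ 0.
  x = λ² - 0 - 6 = 0 - 6 ≡ 1; y = λ·(0 - 1) - 6 ≡ 1. → (1, 1)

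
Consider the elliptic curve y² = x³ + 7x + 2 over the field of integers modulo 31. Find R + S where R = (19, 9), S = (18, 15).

(19, 9) + (18, 15). λ = (15 - 9)/(18 - 19) ≡ 6/30 mod 31. 30⁻¹ ≡ 30 (mod 31), so λ ≡ 25.
  x = λ² - 19 - 18 = 625 - 37 ≡ 30; y = λ·(19 - 30) - 9 ≡ 26. → (30, 26)

(30, 26)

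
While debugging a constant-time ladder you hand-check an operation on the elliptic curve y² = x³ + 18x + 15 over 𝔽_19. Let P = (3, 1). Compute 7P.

Double-and-add on 7 = (111)₂. Start with P = (3, 1) for the leading 1-bit.
double: tangent at (3, 1): λ = (3·3² + 18)/(2·1) ≡ 7/2. 2⁻¹ ≡ 10 (mod 19), so λ ≡ 7·10 ≡ 13.
  x = λ² - 3 - 3 = 169 - 6 ≡ 11; y = λ·(3 - 11) - 1 ≡ 9. → (11, 9)
add P: (11, 9) + (3, 1). λ = (1 - 9)/(3 - 11) ≡ 11/11 mod 19. 11⁻¹ ≡ 7 (mod 19) since 11·7 = 77 ≡ 1, so λ ≡ 1.
  x = λ² - 11 - 3 = 1 - 14 ≡ 6; y = λ·(11 - 6) - 9 ≡ 15. → (6, 15)
double: tangent at (6, 15): λ = (3·6² + 18)/(2·15) ≡ 12/11. 11⁻¹ ≡ 7 (mod 19) since 11·7 = 77 ≡ 1, so λ ≡ 12·7 ≡ 8.
  x = λ² - 6 - 6 = 64 - 12 ≡ 14; y = λ·(6 - 14) - 15 ≡ 16. → (14, 16)
add P: (14, 16) + (3, 1). λ = (1 - 16)/(3 - 14) ≡ 4/8 mod 19. 8⁻¹ ≡ 12 (mod 19), so λ ≡ 10.
  x = λ² - 14 - 3 = 100 - 17 ≡ 7; y = λ·(14 - 7) - 16 ≡ 16. → (7, 16)

(7, 16)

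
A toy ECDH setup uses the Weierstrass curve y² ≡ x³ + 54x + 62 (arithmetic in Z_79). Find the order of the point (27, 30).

2P: tangent at (27, 30): λ = (3·27² + 54)/(2·30) ≡ 29/60. 60⁻¹ ≡ 54 (mod 79), so λ ≡ 29·54 ≡ 65.
  x = λ² - 27 - 27 = 4225 - 54 ≡ 63; y = λ·(27 - 63) - 30 ≡ 0. → (63, 0)
3P: (63, 0) + (27, 30). λ = (30 - 0)/(27 - 63) ≡ 30/43 mod 79. 43⁻¹ ≡ 68 (mod 79), so λ ≡ 65.
  x = λ² - 63 - 27 = 4225 - 90 ≡ 27; y = λ·(63 - 27) - 0 ≡ 49. → (27, 49)
4P: (27, 49) + (27, 30): same x and y₁ ≡ -y₂, so the sum is ∞.
4P = ∞, so the order is 4.

4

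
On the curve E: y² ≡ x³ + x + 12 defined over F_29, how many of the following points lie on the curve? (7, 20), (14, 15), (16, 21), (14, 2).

(7, 20): 20² ≡ 23, rhs ≡ 14 → off.
(14, 15): 15² ≡ 22, rhs ≡ 15 → off.
(16, 21): 21² ≡ 6, rhs ≡ 6 → on.
(14, 2): 2² ≡ 4, rhs ≡ 15 → off.

1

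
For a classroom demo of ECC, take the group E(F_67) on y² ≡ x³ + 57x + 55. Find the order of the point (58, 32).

11

2P: tangent at (58, 32): λ = (3·58² + 57)/(2·32) ≡ 32/64. 64⁻¹ ≡ 22 (mod 67), so λ ≡ 32·22 ≡ 34.
  x = λ² - 58 - 58 = 1156 - 116 ≡ 35; y = λ·(58 - 35) - 32 ≡ 13. → (35, 13)
3P: (35, 13) + (58, 32). λ = (32 - 13)/(58 - 35) ≡ 19/23 mod 67. 23⁻¹ ≡ 35 (mod 67), so λ ≡ 62.
  x = λ² - 35 - 58 = 3844 - 93 ≡ 66; y = λ·(35 - 66) - 13 ≡ 8. → (66, 8)
4P: (66, 8) + (58, 32). λ = (32 - 8)/(58 - 66) ≡ 24/59 mod 67. 59⁻¹ ≡ 25 (mod 67), so λ ≡ 64.
  x = λ² - 66 - 58 = 4096 - 124 ≡ 19; y = λ·(66 - 19) - 8 ≡ 52. → (19, 52)
5P: (19, 52) + (58, 32). λ = (32 - 52)/(58 - 19) ≡ 47/39 mod 67. 39⁻¹ ≡ 55 (mod 67), so λ ≡ 39.
  x = λ² - 19 - 58 = 1521 - 77 ≡ 37; y = λ·(19 - 37) - 52 ≡ 50. → (37, 50)
6P: (37, 50) + (58, 32). λ = (32 - 50)/(58 - 37) ≡ 49/21 mod 67. 21⁻¹ ≡ 16 (mod 67) since 21·16 = 336 ≡ 1, so λ ≡ 47.
  x = λ² - 37 - 58 = 2209 - 95 ≡ 37; y = λ·(37 - 37) - 50 ≡ 17. → (37, 17)
7P: (37, 17) + (58, 32). λ = (32 - 17)/(58 - 37) ≡ 15/21 mod 67. 21⁻¹ ≡ 16 (mod 67), so λ ≡ 39.
  x = λ² - 37 - 58 = 1521 - 95 ≡ 19; y = λ·(37 - 19) - 17 ≡ 15. → (19, 15)
8P: (19, 15) + (58, 32). λ = (32 - 15)/(58 - 19) ≡ 17/39 mod 67. 39⁻¹ ≡ 55 (mod 67), so λ ≡ 64.
  x = λ² - 19 - 58 = 4096 - 77 ≡ 66; y = λ·(19 - 66) - 15 ≡ 59. → (66, 59)
9P: (66, 59) + (58, 32). λ = (32 - 59)/(58 - 66) ≡ 40/59 mod 67. 59⁻¹ ≡ 25 (mod 67), so λ ≡ 62.
  x = λ² - 66 - 58 = 3844 - 124 ≡ 35; y = λ·(66 - 35) - 59 ≡ 54. → (35, 54)
10P: (35, 54) + (58, 32). λ = (32 - 54)/(58 - 35) ≡ 45/23 mod 67. 23⁻¹ ≡ 35 (mod 67) since 23·35 = 805 ≡ 1, so λ ≡ 34.
  x = λ² - 35 - 58 = 1156 - 93 ≡ 58; y = λ·(35 - 58) - 54 ≡ 35. → (58, 35)
11P: (58, 35) + (58, 32): same x and y₁ ≡ -y₂, so the sum is 𝒪.
11P = 𝒪, so the order is 11.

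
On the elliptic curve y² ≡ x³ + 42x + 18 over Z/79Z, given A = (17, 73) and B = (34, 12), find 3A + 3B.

(76, 24)

First 3A:
Repeated addition: build up to 3A.
2A: tangent at (17, 73): λ = (3·17² + 42)/(2·73) ≡ 40/67. 67⁻¹ ≡ 46 (mod 79) since 67·46 = 3082 ≡ 1, so λ ≡ 40·46 ≡ 23.
  x = λ² - 17 - 17 = 529 - 34 ≡ 21; y = λ·(17 - 21) - 73 ≡ 72. → (21, 72)
3A: (21, 72) + (17, 73). λ = (73 - 72)/(17 - 21) ≡ 1/75 mod 79. 75⁻¹ ≡ 59 (mod 79), so λ ≡ 59.
  x = λ² - 21 - 17 = 3481 - 38 ≡ 46; y = λ·(21 - 46) - 72 ≡ 33. → (46, 33)
3A = (46, 33).
Next 3B:
Repeated addition: build up to 3B.
2B: tangent at (34, 12): λ = (3·34² + 42)/(2·12) ≡ 34/24. 24⁻¹ ≡ 56 (mod 79), so λ ≡ 34·56 ≡ 8.
  x = λ² - 34 - 34 = 64 - 68 ≡ 75; y = λ·(34 - 75) - 12 ≡ 55. → (75, 55)
3B: (75, 55) + (34, 12). λ = (12 - 55)/(34 - 75) ≡ 36/38 mod 79. 38⁻¹ ≡ 52 (mod 79) since 38·52 = 1976 ≡ 1, so λ ≡ 55.
  x = λ² - 75 - 34 = 3025 - 109 ≡ 72; y = λ·(75 - 72) - 55 ≡ 31. → (72, 31)
3B = (72, 31).
Finally 3A + 3B:
(46, 33) + (72, 31). λ = (31 - 33)/(72 - 46) ≡ 77/26 mod 79. 26⁻¹ ≡ 76 (mod 79) since 26·76 = 1976 ≡ 1, so λ ≡ 6.
  x = λ² - 46 - 72 = 36 - 118 ≡ 76; y = λ·(46 - 76) - 33 ≡ 24. → (76, 24)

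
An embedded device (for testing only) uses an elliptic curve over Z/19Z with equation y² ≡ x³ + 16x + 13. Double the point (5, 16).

tangent at (5, 16): λ = (3·5² + 16)/(2·16) ≡ 15/13. 13⁻¹ ≡ 3 (mod 19), so λ ≡ 15·3 ≡ 7.
  x = λ² - 5 - 5 = 49 - 10 ≡ 1; y = λ·(5 - 1) - 16 ≡ 12. → (1, 12)

(1, 12)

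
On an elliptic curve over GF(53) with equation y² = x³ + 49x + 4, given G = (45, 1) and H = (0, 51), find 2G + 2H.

(38, 44)

First 2G:
Repeated addition: build up to 2G.
2G: tangent at (45, 1): λ = (3·45² + 49)/(2·1) ≡ 29/2. 2⁻¹ ≡ 27 (mod 53), so λ ≡ 29·27 ≡ 41.
  x = λ² - 45 - 45 = 1681 - 90 ≡ 1; y = λ·(45 - 1) - 1 ≡ 1. → (1, 1)
2G = (1, 1).
Next 2H:
Repeated addition: build up to 2H.
2H: tangent at (0, 51): λ = (3·0² + 49)/(2·51) ≡ 49/49. 49⁻¹ ≡ 13 (mod 53) since 49·13 = 637 ≡ 1, so λ ≡ 49·13 ≡ 1.
  x = λ² - 0 - 0 = 1 - 0 ≡ 1; y = λ·(0 - 1) - 51 ≡ 1. → (1, 1)
2H = (1, 1).
Finally 2G + 2H:
tangent at (1, 1): λ = (3·1² + 49)/(2·1) ≡ 52/2. 2⁻¹ ≡ 27 (mod 53), so λ ≡ 52·27 ≡ 26.
  x = λ² - 1 - 1 = 676 - 2 ≡ 38; y = λ·(1 - 38) - 1 ≡ 44. → (38, 44)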